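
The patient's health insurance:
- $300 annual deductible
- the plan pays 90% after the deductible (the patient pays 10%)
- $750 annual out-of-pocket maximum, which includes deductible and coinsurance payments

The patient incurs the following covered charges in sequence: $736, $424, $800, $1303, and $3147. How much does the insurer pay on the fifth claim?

$2993.30

#1 ($736): $300 finishes the deductible; $436 goes to coinsurance; 10% of $436 = $43.60. Patient owes $343.60 (running OOP $343.60). Insurer: $736 − $343.60 = $392.40.
#2 ($424): deductible already satisfied, so patient's share is 10% × $424 = $42.40. Patient owes $42.40 (running OOP $386). Plan pays $424 − $42.40 = $381.60.
#3 ($800): deductible already satisfied, so patient's share is 10% × $800 = $80. Patient owes $80 (running OOP $466). Insurer: $800 − $80 = $720.
#4 ($1303): 10% coinsurance on $1303 = $130.30. Patient owes $130.30 (running OOP $596.30). Insurer: $1303 − $130.30 = $1172.70.
#5 ($3147): deductible already satisfied, so patient's share is 10% × $3147 = $314.70. That would push OOP to $911, over the $750 cap, so patient pays $750 − $596.30 = $153.70. Insurer: $3147 − $153.70 = $2993.30.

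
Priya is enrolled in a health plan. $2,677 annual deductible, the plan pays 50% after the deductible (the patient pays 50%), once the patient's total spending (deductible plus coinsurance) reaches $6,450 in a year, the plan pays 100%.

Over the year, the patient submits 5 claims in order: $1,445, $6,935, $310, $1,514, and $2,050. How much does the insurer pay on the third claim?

$155

Bill 1, $1,445: entire amount goes to the deductible. Patient owes $1,445 (running OOP $1,445). Insurer: $1,445 − $1,445 = $0.
Bill 2, $6,935: $1,232 to deductible, leaving $5,703; coinsurance $5,703 × 50% = $2,851.50. Patient pays $4,083.50; OOP now $5,528.50. Insurer: $6,935 − $4,083.50 = $2,851.50.
Bill 3, $310: deductible met; 50% of $310 = $155. Patient pays $155; OOP now $5,683.50. Plan pays $310 − $155 = $155.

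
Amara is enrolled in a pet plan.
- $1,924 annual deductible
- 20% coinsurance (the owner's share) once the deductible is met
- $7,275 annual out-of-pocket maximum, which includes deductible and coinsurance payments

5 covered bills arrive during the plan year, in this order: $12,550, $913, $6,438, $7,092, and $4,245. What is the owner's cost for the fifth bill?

#1 ($12,550): $1,924 to deductible, leaving $10,626; owner's 20% is $2,125.20. Cost to owner: $4,049.20. OOP to date $4,049.20.
#2 ($913): deductible met; 20% of $913 = $182.60. Owner pays $182.60; OOP now $4,231.80.
#3 ($6,438): deductible already satisfied, so owner's share is 20% × $6,438 = $1,287.60. Cost to owner: $1,287.60. OOP to date $5,519.40.
#4 ($7,092): deductible met; 20% of $7,092 = $1,418.40. Owner pays $1,418.40; OOP now $6,937.80.
#5 ($4,245): 20% coinsurance on $4,245 = $849. That would push OOP to $7,786.80, over the $7,275 cap, so owner pays $7,275 − $6,937.80 = $337.20.

$337.20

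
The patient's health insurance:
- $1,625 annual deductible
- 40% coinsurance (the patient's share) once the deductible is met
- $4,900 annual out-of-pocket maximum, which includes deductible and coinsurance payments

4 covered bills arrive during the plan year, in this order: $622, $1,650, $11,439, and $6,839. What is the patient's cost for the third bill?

Bill 1, $622: entire amount goes to the deductible. Patient pays $622; OOP now $622.
Bill 2, $1,650: $1,003 to deductible, leaving $647; patient's 40% is $258.80. Cost to patient: $1,261.80. OOP to date $1,883.80.
Bill 3, $11,439: deductible already satisfied, so patient's share is 40% × $11,439 = $4,575.60. That would push OOP to $6,459.40, over the $4,900 cap, so patient pays $4,900 − $1,883.80 = $3,016.20.

$3,016.20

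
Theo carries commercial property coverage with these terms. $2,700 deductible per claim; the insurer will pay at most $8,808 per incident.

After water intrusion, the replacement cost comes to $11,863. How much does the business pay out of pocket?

$3,055

After the deductible, $11,863 − $2,700 = $9,163 remains.
$9,163 exceeds the $8,808 limit, so the insurer pays the limit: $8,808.
The business bears the rest of the original loss: $11,863 − $8,808 = $3,055.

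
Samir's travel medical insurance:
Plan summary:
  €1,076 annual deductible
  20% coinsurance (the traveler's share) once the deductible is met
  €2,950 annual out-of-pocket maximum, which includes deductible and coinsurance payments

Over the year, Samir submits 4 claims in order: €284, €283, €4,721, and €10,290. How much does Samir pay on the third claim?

€1,351.40

Bill 1, €284: entire amount goes to the deductible. Traveler pays €284; OOP now €284.
Bill 2, €283: all of it applies to the deductible. Traveler owes €283 (running OOP €567).
Bill 3, €4,721: €509 finishes the deductible; €4,212 goes to coinsurance; traveler's 20% is €842.40. Cost to traveler: €1,351.40. OOP to date €1,918.40.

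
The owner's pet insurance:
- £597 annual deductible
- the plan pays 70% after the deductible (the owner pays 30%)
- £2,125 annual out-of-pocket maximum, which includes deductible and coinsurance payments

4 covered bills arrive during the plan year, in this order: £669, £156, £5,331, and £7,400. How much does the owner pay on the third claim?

Claim 1 (£669): £597 finishes the deductible; £72 goes to coinsurance; owner's 30% is £21.60. Owner owes £618.60 (running OOP £618.60).
Claim 2 (£156): deductible already satisfied, so owner's share is 30% × £156 = £46.80. Owner pays £46.80; OOP now £665.40.
Claim 3 (£5,331): deductible already satisfied, so owner's share is 30% × £5,331 = £1,599.30. That would push OOP to £2,264.70, over the £2,125 cap, so owner pays £2,125 − £665.40 = £1,459.60.

£1,459.60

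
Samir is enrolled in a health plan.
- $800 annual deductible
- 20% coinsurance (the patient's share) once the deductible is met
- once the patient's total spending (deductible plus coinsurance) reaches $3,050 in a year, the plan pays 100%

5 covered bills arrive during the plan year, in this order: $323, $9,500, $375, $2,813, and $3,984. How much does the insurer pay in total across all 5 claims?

#1 ($323): all of it applies to the deductible. Cost to patient: $323. OOP to date $323. Plan pays $323 − $323 = $0.
#2 ($9,500): $477 finishes the deductible; $9,023 goes to coinsurance; 20% of $9,023 = $1,804.60. Patient owes $2,281.60 (running OOP $2,604.60). Insurer: $9,500 − $2,281.60 = $7,218.40.
#3 ($375): deductible met; 20% of $375 = $75. Patient owes $75 (running OOP $2,679.60). Plan pays $375 − $75 = $300.
#4 ($2,813): deductible met; 20% of $2,813 = $562.60. That would push OOP to $3,242.20, over the $3,050 cap, so patient pays $3,050 − $2,679.60 = $370.40. Plan pays $2,813 − $370.40 = $2,442.60.
#5 ($3,984): deductible met; 20% of $3,984 = $796.80. That would push OOP to $3,846.80, over the $3,050 cap, so patient pays $3,050 − $3,050 = $0. Plan pays $3,984 − $0 = $3,984.
Insurer total: $0 + $7,218.40 + $300 + $2,442.60 + $3,984 = $13,945.

$13,945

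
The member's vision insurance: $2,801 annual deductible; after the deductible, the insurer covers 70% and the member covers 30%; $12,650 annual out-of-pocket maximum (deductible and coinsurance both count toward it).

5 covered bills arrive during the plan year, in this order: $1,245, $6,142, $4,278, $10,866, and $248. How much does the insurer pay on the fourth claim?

#1 ($1,245): all of it applies to the deductible. Cost to member: $1,245. OOP to date $1,245. Insurer: $1,245 − $1,245 = $0.
#2 ($6,142): $1,556 finishes the deductible; $4,586 goes to coinsurance; 30% of $4,586 = $1,375.80. Cost to member: $2,931.80. OOP to date $4,176.80. Plan pays $6,142 − $2,931.80 = $3,210.20.
#3 ($4,278): deductible already satisfied, so member's share is 30% × $4,278 = $1,283.40. Cost to member: $1,283.40. OOP to date $5,460.20. Plan pays $4,278 − $1,283.40 = $2,994.60.
#4 ($10,866): 30% coinsurance on $10,866 = $3,259.80. Member pays $3,259.80; OOP now $8,720. Insurer: $10,866 − $3,259.80 = $7,606.20.

$7,606.20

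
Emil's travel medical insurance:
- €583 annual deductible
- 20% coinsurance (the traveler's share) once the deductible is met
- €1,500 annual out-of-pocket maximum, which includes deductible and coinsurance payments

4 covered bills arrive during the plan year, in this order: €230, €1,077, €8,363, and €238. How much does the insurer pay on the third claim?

Claim 1 — €230: all of it applies to the deductible. Traveler owes €230 (running OOP €230). Plan pays €230 − €230 = €0.
Claim 2 — €1,077: €353 to deductible, leaving €724; traveler's 20% is €144.80. Cost to traveler: €497.80. OOP to date €727.80. Insurer: €1,077 − €497.80 = €579.20.
Claim 3 — €8,363: deductible met; 20% of €8,363 = €1,672.60. Adding that to €727.80 gives €2,400.40, past the €1,500 cap; traveler pays only €1,500 − €727.80 = €772.20. Plan pays €8,363 − €772.20 = €7,590.80.

€7,590.80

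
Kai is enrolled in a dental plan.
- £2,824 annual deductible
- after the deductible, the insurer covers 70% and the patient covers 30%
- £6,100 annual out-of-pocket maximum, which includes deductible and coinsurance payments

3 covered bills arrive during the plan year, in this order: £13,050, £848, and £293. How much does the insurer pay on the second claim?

Bill 1, £13,050: deductible takes £2,824, £10,226 remains; patient's 30% is £3,067.80. Patient pays £5,891.80; OOP now £5,891.80. Insurer: £13,050 − £5,891.80 = £7,158.20.
Bill 2, £848: deductible already satisfied, so patient's share is 30% × £848 = £254.40. OOP would hit £6,146.20 > £6,100, so the cap limits the patient to £6,100 − £5,891.80 = £208.20. Plan pays £848 − £208.20 = £639.80.

£639.80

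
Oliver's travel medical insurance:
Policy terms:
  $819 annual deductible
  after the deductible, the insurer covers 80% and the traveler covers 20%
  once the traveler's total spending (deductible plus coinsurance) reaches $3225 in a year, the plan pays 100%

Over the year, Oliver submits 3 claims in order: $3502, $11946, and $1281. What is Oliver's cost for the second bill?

$1869.40

Claim 1 ($3502): deductible takes $819, $2683 remains; traveler's 20% is $536.60. Traveler owes $1355.60 (running OOP $1355.60).
Claim 2 ($11946): 20% coinsurance on $11946 = $2389.20. Adding that to $1355.60 gives $3744.80, past the $3225 cap; traveler pays only $3225 − $1355.60 = $1869.40.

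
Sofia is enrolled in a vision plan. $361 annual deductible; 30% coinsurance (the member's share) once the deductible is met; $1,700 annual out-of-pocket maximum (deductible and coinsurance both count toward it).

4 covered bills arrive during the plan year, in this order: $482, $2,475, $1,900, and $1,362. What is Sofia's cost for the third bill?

$560.20

Bill 1, $482: $361 finishes the deductible; $121 goes to coinsurance; member's 30% is $36.30. Cost to member: $397.30. OOP to date $397.30.
Bill 2, $2,475: 30% coinsurance on $2,475 = $742.50. Member pays $742.50; OOP now $1,139.80.
Bill 3, $1,900: 30% coinsurance on $1,900 = $570. Adding that to $1,139.80 gives $1,709.80, past the $1,700 cap; member pays only $1,700 − $1,139.80 = $560.20.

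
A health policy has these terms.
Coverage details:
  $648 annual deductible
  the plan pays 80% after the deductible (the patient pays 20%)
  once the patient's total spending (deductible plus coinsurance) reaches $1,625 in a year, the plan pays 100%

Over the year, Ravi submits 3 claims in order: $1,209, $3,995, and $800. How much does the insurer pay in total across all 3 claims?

Claim 1 — $1,209: $648 finishes the deductible; $561 goes to coinsurance; 20% of $561 = $112.20. Cost to patient: $760.20. OOP to date $760.20. Plan pays $1,209 − $760.20 = $448.80.
Claim 2 — $3,995: 20% coinsurance on $3,995 = $799. Cost to patient: $799. OOP to date $1,559.20. Plan pays $3,995 − $799 = $3,196.
Claim 3 — $800: 20% coinsurance on $800 = $160. OOP would hit $1,719.20 > $1,625, so the cap limits the patient to $1,625 − $1,559.20 = $65.80. Plan pays $800 − $65.80 = $734.20.
Insurer total: $448.80 + $3,196 + $734.20 = $4,379.

$4,379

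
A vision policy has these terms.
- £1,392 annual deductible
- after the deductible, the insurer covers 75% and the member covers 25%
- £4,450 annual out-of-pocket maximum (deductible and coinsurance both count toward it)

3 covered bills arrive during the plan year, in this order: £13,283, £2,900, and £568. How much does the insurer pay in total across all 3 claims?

Claim 1 — £13,283: £1,392 to deductible, leaving £11,891; member's 25% is £2,972.75. Member owes £4,364.75 (running OOP £4,364.75). Insurer: £13,283 − £4,364.75 = £8,918.25.
Claim 2 — £2,900: deductible met; 25% of £2,900 = £725. That would push OOP to £5,089.75, over the £4,450 cap, so member pays £4,450 − £4,364.75 = £85.25. Insurer: £2,900 − £85.25 = £2,814.75.
Claim 3 — £568: 25% coinsurance on £568 = £142. OOP would hit £4,592 > £4,450, so the cap limits the member to £4,450 − £4,450 = £0. Plan pays £568 − £0 = £568.
Insurer total = bills − member's total = £16,751 − £4,450 = £12,301.

£12,301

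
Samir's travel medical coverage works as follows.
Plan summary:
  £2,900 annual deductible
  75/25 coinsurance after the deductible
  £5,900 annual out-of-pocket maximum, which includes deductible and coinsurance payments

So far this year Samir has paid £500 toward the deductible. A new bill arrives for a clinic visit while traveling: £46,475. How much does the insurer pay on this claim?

£41,075

Remaining deductible: £2,900 − £500 = £2,400.
After the £2,400 deductible portion, £46,475 − £2,400 = £44,075 is subject to coinsurance.
Traveler's 25% share of £44,075 is £11,018.75.
So the traveler owes £2,400 + £11,018.75 = £13,418.75 before any cap.
Year-to-date out-of-pocket would reach £500 + £13,418.75 = £13,918.75, above the £5,900 maximum, so the traveler pays only £5,900 − £500 = £5,400.
The plan picks up £46,475 − £5,400 = £41,075.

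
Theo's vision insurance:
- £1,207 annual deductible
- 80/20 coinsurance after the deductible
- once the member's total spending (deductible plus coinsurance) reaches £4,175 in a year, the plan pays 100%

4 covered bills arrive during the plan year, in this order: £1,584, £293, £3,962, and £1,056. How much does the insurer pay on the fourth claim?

#1 (£1,584): £1,207 to deductible, leaving £377; member's 20% is £75.40. Member owes £1,282.40 (running OOP £1,282.40). Plan pays £1,584 − £1,282.40 = £301.60.
#2 (£293): deductible met; 20% of £293 = £58.60. Cost to member: £58.60. OOP to date £1,341. Plan pays £293 − £58.60 = £234.40.
#3 (£3,962): 20% coinsurance on £3,962 = £792.40. Cost to member: £792.40. OOP to date £2,133.40. Insurer: £3,962 − £792.40 = £3,169.60.
#4 (£1,056): deductible met; 20% of £1,056 = £211.20. Cost to member: £211.20. OOP to date £2,344.60. Insurer: £1,056 − £211.20 = £844.80.

£844.80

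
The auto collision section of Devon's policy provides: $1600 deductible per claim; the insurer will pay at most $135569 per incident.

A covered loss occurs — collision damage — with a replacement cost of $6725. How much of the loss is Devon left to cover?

After the deductible, $6725 − $1600 = $5125 remains.
$5125 is within the $135569 limit, so the insurer pays $5125.
Out of pocket: $6725 − $5125 = $1600.

$1600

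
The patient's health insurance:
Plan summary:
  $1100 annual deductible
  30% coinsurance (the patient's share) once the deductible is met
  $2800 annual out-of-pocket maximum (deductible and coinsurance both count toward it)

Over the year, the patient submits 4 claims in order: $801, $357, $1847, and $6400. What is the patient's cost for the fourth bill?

Claim 1 ($801): entire amount goes to the deductible. Patient owes $801 (running OOP $801).
Claim 2 ($357): $299 to deductible, leaving $58; coinsurance $58 × 30% = $17.40. Cost to patient: $316.40. OOP to date $1117.40.
Claim 3 ($1847): deductible already satisfied, so patient's share is 30% × $1847 = $554.10. Patient pays $554.10; OOP now $1671.50.
Claim 4 ($6400): deductible met; 30% of $6400 = $1920. OOP would hit $3591.50 > $2800, so the cap limits the patient to $2800 − $1671.50 = $1128.50.

$1128.50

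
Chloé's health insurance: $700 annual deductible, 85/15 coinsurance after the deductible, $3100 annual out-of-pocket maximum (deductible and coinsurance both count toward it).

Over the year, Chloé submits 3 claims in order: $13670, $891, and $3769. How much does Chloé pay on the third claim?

$320.85

Claim 1 ($13670): $700 to deductible, leaving $12970; patient's 15% is $1945.50. Patient owes $2645.50 (running OOP $2645.50).
Claim 2 ($891): deductible already satisfied, so patient's share is 15% × $891 = $133.65. Patient pays $133.65; OOP now $2779.15.
Claim 3 ($3769): deductible met; 15% of $3769 = $565.35. Adding that to $2779.15 gives $3344.50, past the $3100 cap; patient pays only $3100 − $2779.15 = $320.85.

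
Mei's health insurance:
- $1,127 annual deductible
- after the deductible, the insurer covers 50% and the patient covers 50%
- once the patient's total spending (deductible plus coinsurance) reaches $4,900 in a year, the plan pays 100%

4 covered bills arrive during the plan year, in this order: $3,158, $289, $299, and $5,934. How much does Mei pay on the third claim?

#1 ($3,158): $1,127 to deductible, leaving $2,031; patient's 50% is $1,015.50. Patient owes $2,142.50 (running OOP $2,142.50).
#2 ($289): deductible already satisfied, so patient's share is 50% × $289 = $144.50. Patient pays $144.50; OOP now $2,287.
#3 ($299): deductible already satisfied, so patient's share is 50% × $299 = $149.50. Cost to patient: $149.50. OOP to date $2,436.50.

$149.50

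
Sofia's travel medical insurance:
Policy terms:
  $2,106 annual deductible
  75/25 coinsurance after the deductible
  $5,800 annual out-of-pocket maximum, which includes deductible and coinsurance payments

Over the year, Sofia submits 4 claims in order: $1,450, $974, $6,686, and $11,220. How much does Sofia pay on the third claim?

$1,671.50

#1 ($1,450): fully absorbed by the deductible. Traveler owes $1,450 (running OOP $1,450).
#2 ($974): $656 finishes the deductible; $318 goes to coinsurance; 25% of $318 = $79.50. Cost to traveler: $735.50. OOP to date $2,185.50.
#3 ($6,686): deductible met; 25% of $6,686 = $1,671.50. Traveler owes $1,671.50 (running OOP $3,857).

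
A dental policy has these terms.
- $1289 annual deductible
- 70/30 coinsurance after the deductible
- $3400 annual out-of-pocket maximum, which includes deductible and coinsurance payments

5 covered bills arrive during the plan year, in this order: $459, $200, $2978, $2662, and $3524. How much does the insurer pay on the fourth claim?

#1 ($459): fully absorbed by the deductible. Patient owes $459 (running OOP $459). Plan pays $459 − $459 = $0.
#2 ($200): fully absorbed by the deductible. Cost to patient: $200. OOP to date $659. Insurer: $200 − $200 = $0.
#3 ($2978): $630 to deductible, leaving $2348; coinsurance $2348 × 30% = $704.40. Patient owes $1334.40 (running OOP $1993.40). Plan pays $2978 − $1334.40 = $1643.60.
#4 ($2662): deductible met; 30% of $2662 = $798.60. Patient owes $798.60 (running OOP $2792). Insurer: $2662 − $798.60 = $1863.40.

$1863.40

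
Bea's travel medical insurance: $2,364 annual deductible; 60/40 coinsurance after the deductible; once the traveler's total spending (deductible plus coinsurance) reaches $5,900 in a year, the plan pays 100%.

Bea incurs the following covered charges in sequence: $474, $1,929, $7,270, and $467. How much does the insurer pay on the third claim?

$4,362

Bill 1, $474: all of it applies to the deductible. Traveler pays $474; OOP now $474. Insurer: $474 − $474 = $0.
Bill 2, $1,929: deductible takes $1,890, $39 remains; 40% of $39 = $15.60. Cost to traveler: $1,905.60. OOP to date $2,379.60. Plan pays $1,929 − $1,905.60 = $23.40.
Bill 3, $7,270: 40% coinsurance on $7,270 = $2,908. Traveler pays $2,908; OOP now $5,287.60. Insurer: $7,270 − $2,908 = $4,362.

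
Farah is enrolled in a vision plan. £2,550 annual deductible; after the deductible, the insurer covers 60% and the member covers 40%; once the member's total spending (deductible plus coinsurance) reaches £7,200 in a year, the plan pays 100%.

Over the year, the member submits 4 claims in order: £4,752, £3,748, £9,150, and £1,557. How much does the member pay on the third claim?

£2,270

#1 (£4,752): deductible takes £2,550, £2,202 remains; 40% of £2,202 = £880.80. Member pays £3,430.80; OOP now £3,430.80.
#2 (£3,748): deductible already satisfied, so member's share is 40% × £3,748 = £1,499.20. Member pays £1,499.20; OOP now £4,930.
#3 (£9,150): 40% coinsurance on £9,150 = £3,660. Adding that to £4,930 gives £8,590, past the £7,200 cap; member pays only £7,200 − £4,930 = £2,270.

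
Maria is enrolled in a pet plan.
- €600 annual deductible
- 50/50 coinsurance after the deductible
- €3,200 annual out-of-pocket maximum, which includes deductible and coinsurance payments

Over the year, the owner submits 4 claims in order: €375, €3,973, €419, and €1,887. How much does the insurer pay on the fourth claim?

#1 (€375): entire amount goes to the deductible. Owner owes €375 (running OOP €375). Plan pays €375 − €375 = €0.
#2 (€3,973): €225 to deductible, leaving €3,748; 50% of €3,748 = €1,874. Owner owes €2,099 (running OOP €2,474). Plan pays €3,973 − €2,099 = €1,874.
#3 (€419): 50% coinsurance on €419 = €209.50. Owner pays €209.50; OOP now €2,683.50. Insurer: €419 − €209.50 = €209.50.
#4 (€1,887): deductible already satisfied, so owner's share is 50% × €1,887 = €943.50. That would push OOP to €3,627, over the €3,200 cap, so owner pays €3,200 − €2,683.50 = €516.50. Insurer: €1,887 − €516.50 = €1,370.50.

€1,370.50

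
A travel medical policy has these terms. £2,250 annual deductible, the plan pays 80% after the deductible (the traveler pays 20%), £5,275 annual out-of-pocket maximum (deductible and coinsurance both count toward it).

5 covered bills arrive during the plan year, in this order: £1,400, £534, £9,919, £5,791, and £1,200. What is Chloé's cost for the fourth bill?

Bill 1, £1,400: fully absorbed by the deductible. Traveler owes £1,400 (running OOP £1,400).
Bill 2, £534: entire amount goes to the deductible. Traveler owes £534 (running OOP £1,934).
Bill 3, £9,919: deductible takes £316, £9,603 remains; coinsurance £9,603 × 20% = £1,920.60. Traveler pays £2,236.60; OOP now £4,170.60.
Bill 4, £5,791: deductible met; 20% of £5,791 = £1,158.20. OOP would hit £5,328.80 > £5,275, so the cap limits the traveler to £5,275 − £4,170.60 = £1,104.40.

£1,104.40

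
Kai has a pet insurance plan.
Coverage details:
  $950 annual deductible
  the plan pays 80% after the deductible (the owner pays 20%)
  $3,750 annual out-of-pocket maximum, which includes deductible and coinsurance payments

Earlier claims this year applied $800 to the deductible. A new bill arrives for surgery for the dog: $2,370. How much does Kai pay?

$800 of the $950 deductible is already met, leaving $150.
That leaves $2,370 − $150 = $2,220 for coinsurance.
Coinsurance: $2,220 × 20% = $444.
That puts the owner's cost at $150 + $444 = $594 before any cap.
Year-to-date out-of-pocket becomes $800 + $594 = $1,394, still under the $3,750 maximum, so no cap applies.

$594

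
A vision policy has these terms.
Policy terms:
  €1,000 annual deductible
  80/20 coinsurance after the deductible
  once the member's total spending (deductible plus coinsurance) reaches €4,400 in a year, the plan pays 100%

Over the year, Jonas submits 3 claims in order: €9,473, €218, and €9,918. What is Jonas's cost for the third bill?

€1,661.80

Bill 1, €9,473: €1,000 finishes the deductible; €8,473 goes to coinsurance; coinsurance €8,473 × 20% = €1,694.60. Member owes €2,694.60 (running OOP €2,694.60).
Bill 2, €218: deductible already satisfied, so member's share is 20% × €218 = €43.60. Member owes €43.60 (running OOP €2,738.20).
Bill 3, €9,918: deductible met; 20% of €9,918 = €1,983.60. Adding that to €2,738.20 gives €4,721.80, past the €4,400 cap; member pays only €4,400 − €2,738.20 = €1,661.80.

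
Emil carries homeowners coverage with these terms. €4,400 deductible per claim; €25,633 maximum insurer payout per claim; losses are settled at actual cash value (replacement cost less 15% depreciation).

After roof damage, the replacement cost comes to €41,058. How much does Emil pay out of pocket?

€15,425

Depreciate 15%: the covered value is €41,058 × 0.85 = €34,899.30.
After the deductible, €34,899.30 − €4,400 = €30,499.30 remains.
The €25,633 per-incident cap binds; insurer pays €25,633.
Homeowner's share is the uncovered remainder: €41,058 − €25,633 = €15,425.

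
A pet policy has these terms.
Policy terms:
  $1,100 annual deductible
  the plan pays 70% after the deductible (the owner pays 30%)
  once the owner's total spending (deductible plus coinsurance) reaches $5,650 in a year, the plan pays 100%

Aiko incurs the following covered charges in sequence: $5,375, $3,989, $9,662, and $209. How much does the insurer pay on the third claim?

$7,591.20

Claim 1 ($5,375): $1,100 to deductible, leaving $4,275; owner's 30% is $1,282.50. Owner pays $2,382.50; OOP now $2,382.50. Insurer: $5,375 − $2,382.50 = $2,992.50.
Claim 2 ($3,989): 30% coinsurance on $3,989 = $1,196.70. Cost to owner: $1,196.70. OOP to date $3,579.20. Insurer: $3,989 − $1,196.70 = $2,792.30.
Claim 3 ($9,662): deductible met; 30% of $9,662 = $2,898.60. Adding that to $3,579.20 gives $6,477.80, past the $5,650 cap; owner pays only $5,650 − $3,579.20 = $2,070.80. Insurer: $9,662 − $2,070.80 = $7,591.20.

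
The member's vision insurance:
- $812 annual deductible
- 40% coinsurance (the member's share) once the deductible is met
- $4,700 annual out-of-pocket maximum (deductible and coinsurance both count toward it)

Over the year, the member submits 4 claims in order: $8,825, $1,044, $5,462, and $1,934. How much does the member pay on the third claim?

Claim 1 ($8,825): $812 finishes the deductible; $8,013 goes to coinsurance; member's 40% is $3,205.20. Member pays $4,017.20; OOP now $4,017.20.
Claim 2 ($1,044): deductible already satisfied, so member's share is 40% × $1,044 = $417.60. Cost to member: $417.60. OOP to date $4,434.80.
Claim 3 ($5,462): deductible already satisfied, so member's share is 40% × $5,462 = $2,184.80. OOP would hit $6,619.60 > $4,700, so the cap limits the member to $4,700 − $4,434.80 = $265.20.

$265.20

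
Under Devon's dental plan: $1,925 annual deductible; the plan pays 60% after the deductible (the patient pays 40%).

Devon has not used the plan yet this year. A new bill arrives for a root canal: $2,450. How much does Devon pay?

$2,135

The full $1,925 deductible is still open; $1,925 of this bill applies to it.
After the $1,925 deductible portion, $2,450 − $1,925 = $525 is subject to coinsurance.
Patient's 40% share of $525 is $210.
So the patient owes $1,925 + $210 = $2,135.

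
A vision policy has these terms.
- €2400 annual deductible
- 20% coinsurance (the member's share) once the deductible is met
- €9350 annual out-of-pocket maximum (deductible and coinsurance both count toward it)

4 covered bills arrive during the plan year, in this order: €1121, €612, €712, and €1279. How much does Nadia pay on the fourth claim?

Claim 1 (€1121): fully absorbed by the deductible. Member pays €1121; OOP now €1121.
Claim 2 (€612): all of it applies to the deductible. Member pays €612; OOP now €1733.
Claim 3 (€712): deductible takes €667, €45 remains; member's 20% is €9. Cost to member: €676. OOP to date €2409.
Claim 4 (€1279): 20% coinsurance on €1279 = €255.80. Member owes €255.80 (running OOP €2664.80).

€255.80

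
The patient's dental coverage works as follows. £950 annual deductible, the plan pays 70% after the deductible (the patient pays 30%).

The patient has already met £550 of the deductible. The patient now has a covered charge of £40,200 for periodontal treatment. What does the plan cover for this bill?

Remaining deductible: £950 − £550 = £400.
After the £400 deductible portion, £40,200 − £400 = £39,800 is subject to coinsurance.
Coinsurance: £39,800 × 30% = £11,940.
Patient responsibility: £400 + £11,940 = £12,340.
Insurer pays the balance: £40,200 − £12,340 = £27,860.

£27,860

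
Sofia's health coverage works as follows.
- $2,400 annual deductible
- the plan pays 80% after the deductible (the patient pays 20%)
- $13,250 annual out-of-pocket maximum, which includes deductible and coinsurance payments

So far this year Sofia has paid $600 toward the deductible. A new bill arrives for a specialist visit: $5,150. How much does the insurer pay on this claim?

$2,680

Deductible still to meet: $2,400 − $600 = $1,800.
That leaves $5,150 − $1,800 = $3,350 for coinsurance.
Coinsurance: $3,350 × 20% = $670.
So the patient owes $1,800 + $670 = $2,470 before any cap.
Year-to-date out-of-pocket becomes $600 + $2,470 = $3,070, still under the $13,250 maximum, so no cap applies.
The insurer covers the remainder: $5,150 − $2,470 = $2,680.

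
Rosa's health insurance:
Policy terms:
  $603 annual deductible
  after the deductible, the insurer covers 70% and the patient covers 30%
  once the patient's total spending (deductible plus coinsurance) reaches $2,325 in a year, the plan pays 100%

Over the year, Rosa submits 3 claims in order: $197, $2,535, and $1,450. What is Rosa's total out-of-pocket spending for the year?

Claim 1 — $197: all of it applies to the deductible. Patient owes $197 (running OOP $197).
Claim 2 — $2,535: $406 to deductible, leaving $2,129; coinsurance $2,129 × 30% = $638.70. Patient pays $1,044.70; OOP now $1,241.70.
Claim 3 — $1,450: deductible already satisfied, so patient's share is 30% × $1,450 = $435. Cost to patient: $435. OOP to date $1,676.70.
Summing the patient's payments: $197 + $1,044.70 + $435 = $1,676.70.

$1,676.70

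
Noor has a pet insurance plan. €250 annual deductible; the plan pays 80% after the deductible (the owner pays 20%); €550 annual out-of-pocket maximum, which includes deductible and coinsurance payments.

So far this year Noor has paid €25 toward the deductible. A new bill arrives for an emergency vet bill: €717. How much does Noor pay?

€323.40

Remaining deductible: €250 − €25 = €225.
After the €225 deductible portion, €717 − €225 = €492 is subject to coinsurance.
Coinsurance: €492 × 20% = €98.40.
Owner responsibility before any cap: €225 + €98.40 = €323.40.
Total out-of-pocket so far would be €25 + €323.40 = €348.40, below the €550 cap — no reduction.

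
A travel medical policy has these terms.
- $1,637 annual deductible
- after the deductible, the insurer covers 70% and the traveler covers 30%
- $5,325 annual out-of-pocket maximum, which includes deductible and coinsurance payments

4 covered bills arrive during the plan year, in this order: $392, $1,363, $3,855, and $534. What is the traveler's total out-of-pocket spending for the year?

#1 ($392): entire amount goes to the deductible. Cost to traveler: $392. OOP to date $392.
#2 ($1,363): deductible takes $1,245, $118 remains; coinsurance $118 × 30% = $35.40. Traveler pays $1,280.40; OOP now $1,672.40.
#3 ($3,855): deductible already satisfied, so traveler's share is 30% × $3,855 = $1,156.50. Traveler owes $1,156.50 (running OOP $2,828.90).
#4 ($534): 30% coinsurance on $534 = $160.20. Cost to traveler: $160.20. OOP to date $2,989.10.
Total paid by the traveler: $392 + $1,280.40 + $1,156.50 + $160.20 = $2,989.10.

$2,989.10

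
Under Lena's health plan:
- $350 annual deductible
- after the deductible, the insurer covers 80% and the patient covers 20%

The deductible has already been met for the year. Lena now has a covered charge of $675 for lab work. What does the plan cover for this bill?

With the deductible met, the entire $675 is subject to coinsurance.
Patient's 20% share of $675 is $135.
Insurer pays the balance: $675 − $135 = $540.

$540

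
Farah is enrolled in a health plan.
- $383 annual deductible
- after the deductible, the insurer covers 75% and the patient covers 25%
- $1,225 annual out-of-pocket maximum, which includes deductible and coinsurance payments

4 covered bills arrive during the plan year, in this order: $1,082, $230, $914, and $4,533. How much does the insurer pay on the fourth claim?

#1 ($1,082): deductible takes $383, $699 remains; patient's 25% is $174.75. Patient pays $557.75; OOP now $557.75. Insurer: $1,082 − $557.75 = $524.25.
#2 ($230): deductible already satisfied, so patient's share is 25% × $230 = $57.50. Patient owes $57.50 (running OOP $615.25). Insurer: $230 − $57.50 = $172.50.
#3 ($914): 25% coinsurance on $914 = $228.50. Patient pays $228.50; OOP now $843.75. Plan pays $914 − $228.50 = $685.50.
#4 ($4,533): deductible met; 25% of $4,533 = $1,133.25. OOP would hit $1,977 > $1,225, so the cap limits the patient to $1,225 − $843.75 = $381.25. Plan pays $4,533 − $381.25 = $4,151.75.

$4,151.75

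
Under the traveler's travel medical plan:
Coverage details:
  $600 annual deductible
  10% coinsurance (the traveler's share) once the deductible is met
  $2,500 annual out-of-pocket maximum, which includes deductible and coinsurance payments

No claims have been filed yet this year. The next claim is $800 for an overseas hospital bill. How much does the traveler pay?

$620

Nothing has been paid toward the $600 deductible, so the first $600 of this charge is applied there.
The remaining $200 (= $800 − $600) moves to coinsurance.
10% of $200 = $20 falls to the traveler.
That puts the traveler's cost at $600 + $20 = $620 before any cap.
Year-to-date out-of-pocket becomes $0 + $620 = $620, still under the $2,500 maximum, so no cap applies.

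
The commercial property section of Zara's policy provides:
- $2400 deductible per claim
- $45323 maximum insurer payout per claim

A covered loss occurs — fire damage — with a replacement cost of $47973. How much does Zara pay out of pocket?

Subtract the deductible: $47973 − $2400 = $45573.
The $45323 per-incident cap binds; insurer pays $45323.
Business's share is the uncovered remainder: $47973 − $45323 = $2650.

$2650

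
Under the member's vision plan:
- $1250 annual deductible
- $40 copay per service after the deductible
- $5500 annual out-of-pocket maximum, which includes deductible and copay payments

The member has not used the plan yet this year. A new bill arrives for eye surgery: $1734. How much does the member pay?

$1290

Nothing has been paid toward the $1250 deductible, so the first $1250 of this charge is applied there.
That leaves $1734 − $1250 = $484 for the copay.
Copay on this service: $40.
Member responsibility before any cap: $1250 + $40 = $1290.
Cumulative spending $0 + $1290 = $1290 stays under the $5500 maximum.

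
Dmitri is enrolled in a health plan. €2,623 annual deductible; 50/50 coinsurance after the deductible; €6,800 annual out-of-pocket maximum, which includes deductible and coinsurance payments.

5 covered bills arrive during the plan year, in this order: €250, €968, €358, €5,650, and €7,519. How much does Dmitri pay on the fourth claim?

€3,348.50

Claim 1 (€250): fully absorbed by the deductible. Cost to patient: €250. OOP to date €250.
Claim 2 (€968): entire amount goes to the deductible. Patient pays €968; OOP now €1,218.
Claim 3 (€358): all of it applies to the deductible. Cost to patient: €358. OOP to date €1,576.
Claim 4 (€5,650): €1,047 finishes the deductible; €4,603 goes to coinsurance; 50% of €4,603 = €2,301.50. Patient owes €3,348.50 (running OOP €4,924.50).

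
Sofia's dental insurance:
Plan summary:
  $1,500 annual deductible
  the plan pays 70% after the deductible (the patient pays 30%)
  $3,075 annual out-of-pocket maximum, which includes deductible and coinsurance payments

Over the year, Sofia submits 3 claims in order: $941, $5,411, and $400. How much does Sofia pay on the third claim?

$119.40

Claim 1 — $941: fully absorbed by the deductible. Cost to patient: $941. OOP to date $941.
Claim 2 — $5,411: deductible takes $559, $4,852 remains; patient's 30% is $1,455.60. Cost to patient: $2,014.60. OOP to date $2,955.60.
Claim 3 — $400: 30% coinsurance on $400 = $120. That would push OOP to $3,075.60, over the $3,075 cap, so patient pays $3,075 − $2,955.60 = $119.40.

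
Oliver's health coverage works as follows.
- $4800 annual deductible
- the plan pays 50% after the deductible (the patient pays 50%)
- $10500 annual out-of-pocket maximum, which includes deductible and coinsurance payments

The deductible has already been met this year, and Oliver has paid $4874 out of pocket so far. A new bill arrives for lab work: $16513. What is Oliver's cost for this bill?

$5626

The deductible is already satisfied, so the full bill goes to coinsurance.
Coinsurance: $16513 × 50% = $8256.50.
Year-to-date out-of-pocket would reach $4874 + $8256.50 = $13130.50, above the $10500 maximum, so the patient pays only $10500 − $4874 = $5626.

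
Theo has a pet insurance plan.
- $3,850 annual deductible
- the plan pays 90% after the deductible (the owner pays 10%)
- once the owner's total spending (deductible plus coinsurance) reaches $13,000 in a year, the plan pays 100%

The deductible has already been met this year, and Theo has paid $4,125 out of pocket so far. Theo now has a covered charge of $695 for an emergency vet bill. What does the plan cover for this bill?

The deductible is already satisfied, so the full bill goes to coinsurance.
Owner's 10% share of $695 is $69.50.
Total out-of-pocket so far would be $4,125 + $69.50 = $4,194.50, below the $13,000 cap — no reduction.
The plan picks up $695 − $69.50 = $625.50.

$625.50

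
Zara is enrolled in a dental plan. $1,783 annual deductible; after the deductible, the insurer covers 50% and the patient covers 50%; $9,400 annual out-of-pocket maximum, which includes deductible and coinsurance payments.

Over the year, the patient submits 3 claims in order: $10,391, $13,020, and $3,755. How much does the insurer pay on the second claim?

$9,707

Bill 1, $10,391: $1,783 finishes the deductible; $8,608 goes to coinsurance; patient's 50% is $4,304. Patient owes $6,087 (running OOP $6,087). Plan pays $10,391 − $6,087 = $4,304.
Bill 2, $13,020: deductible met; 50% of $13,020 = $6,510. Adding that to $6,087 gives $12,597, past the $9,400 cap; patient pays only $9,400 − $6,087 = $3,313. Insurer: $13,020 − $3,313 = $9,707.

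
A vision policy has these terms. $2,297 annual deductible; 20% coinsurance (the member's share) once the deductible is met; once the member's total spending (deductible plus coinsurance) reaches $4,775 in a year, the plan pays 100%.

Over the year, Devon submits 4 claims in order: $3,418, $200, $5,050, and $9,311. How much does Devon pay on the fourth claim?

#1 ($3,418): $2,297 to deductible, leaving $1,121; coinsurance $1,121 × 20% = $224.20. Member pays $2,521.20; OOP now $2,521.20.
#2 ($200): deductible already satisfied, so member's share is 20% × $200 = $40. Cost to member: $40. OOP to date $2,561.20.
#3 ($5,050): 20% coinsurance on $5,050 = $1,010. Member pays $1,010; OOP now $3,571.20.
#4 ($9,311): deductible already satisfied, so member's share is 20% × $9,311 = $1,862.20. Adding that to $3,571.20 gives $5,433.40, past the $4,775 cap; member pays only $4,775 − $3,571.20 = $1,203.80.

$1,203.80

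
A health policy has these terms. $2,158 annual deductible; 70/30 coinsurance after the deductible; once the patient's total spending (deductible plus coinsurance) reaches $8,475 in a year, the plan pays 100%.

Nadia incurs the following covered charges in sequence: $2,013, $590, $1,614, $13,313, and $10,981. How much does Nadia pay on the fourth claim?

Claim 1 — $2,013: fully absorbed by the deductible. Cost to patient: $2,013. OOP to date $2,013.
Claim 2 — $590: deductible takes $145, $445 remains; 30% of $445 = $133.50. Patient pays $278.50; OOP now $2,291.50.
Claim 3 — $1,614: deductible met; 30% of $1,614 = $484.20. Patient owes $484.20 (running OOP $2,775.70).
Claim 4 — $13,313: 30% coinsurance on $13,313 = $3,993.90. Cost to patient: $3,993.90. OOP to date $6,769.60.

$3,993.90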